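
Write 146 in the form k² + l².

We need to find integers k, l > 0 such that k² + l² = 146.
Trying k = 5: l² = 146 - 5² = 146 - 25 = 121
l = 11
Check: 5² + 11² = 25 + 121 = 146 ✓

146 = 5² + 11²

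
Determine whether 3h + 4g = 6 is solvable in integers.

Step 1: Compute gcd(3, 4).
gcd(3, 4) = 1

Step 2: Check divisibility.
Does 1 divide 6? 6 = 1 x 6, so yes.

By the theorem on linear Diophantine equations, 3h + 4g = 6 has integer solutions if and only if gcd(3, 4) divides 6. Since 1 | 6, solutions exist.

Yes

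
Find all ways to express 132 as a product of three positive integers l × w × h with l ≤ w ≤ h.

Iterate l from 1 to ⌊132^(1/3)⌋. For each l dividing 132, iterate w ≥ l with w dividing 132/l, and set h = 132/(l·w).
Triples found (10): (1×1×132), (1×2×66), (1×3×44), (1×4×33), (1×6×22), (1×11×12), (2×2×33), (2×3×22), (2×6×11), (3×4×11)

(1×1×132), (1×2×66), (1×3×44), (1×4×33), (1×6×22), (1×11×12), (2×2×33), (2×3×22), (2×6×11), (3×4×11)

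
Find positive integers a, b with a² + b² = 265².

We need a² + b² = 265² = 70225.
Trying: 23² + 264² = 529 + 69696 = 70225 ✓

(23, 264, 265)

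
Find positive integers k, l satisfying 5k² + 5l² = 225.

Try small values of k and check whether (225 - 5k²)/5 is a perfect square.
k = 3: 5·3² = 45, so 5l² = 225 - 45 = 180, giving l² = 36, l = 6.
Check: 5·3² + 5·6² = 45 + 180 = 225 ✓

k = 3, l = 6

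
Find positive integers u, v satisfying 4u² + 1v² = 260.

Try small values of u and check whether (260 - 4u²)/1 is a perfect square.
u = 7: 4·7² = 196, so 1v² = 260 - 196 = 64, giving v² = 64, v = 8.
Check: 4·7² + 1·8² = 196 + 64 = 260 ✓

u = 7, v = 8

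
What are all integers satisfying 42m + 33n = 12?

Step 1: Compute gcd(42, 33) = 3.
Since 3 divides 12, solutions exist.

Step 2: Find a particular solution using extended Euclidean algorithm.
We get m₀ = 16, n₀ = -20.
Check: 42*16 + 33*-20 = 12 = 12 ✓

Step 3: Write the general solution.
m = 16 + (33/3)t = 16 + 11t
n = -20 - (42/3)t = -20 - 14t
for any integer t.

m = 16 + 11t, n = -20 - 14t for integer t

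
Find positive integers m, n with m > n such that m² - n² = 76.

Factor: m² - n² = (m+n)(m-n) = 76.
We need two factors of 76 with the same parity.
Use m+n = 38 and m-n = 2 (product 38·2 = 76).
Adding: 2m = 40, so m = 20.
Subtracting: 2n = 36, so n = 18.
Check: 20² - 18² = 400 - 324 = 76 ✓

m = 20, n = 18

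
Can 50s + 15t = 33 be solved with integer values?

Step 1: Compute gcd(50, 15).
gcd(50, 15) = 5

Step 2: Check divisibility.
Does 5 divide 33? 33 = 5 x 6 + 3, so no.

By the theorem on linear Diophantine equations, 50s + 15t = 33 has integer solutions if and only if gcd(50, 15) divides 33. Since 5 does not divide 33, no solutions exist.

No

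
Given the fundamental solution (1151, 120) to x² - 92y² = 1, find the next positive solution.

Solutions to x² - Dy² = 1 are generated by powers of (x₀ + y₀√D).
The next solution satisfies x₁ + y₁√92 = (x₀ + y₀√92)², giving:
x₁ = x₀² + 92y₀² = 1151² + 92·120² = 1324801 + 1324800 = 2649601
y₁ = 2x₀y₀ = 2·1151·120 = 276240

Verify: 2649601² - 92·276240² = 7020385459201 - 7020385459200 = 1 ✓

x = 2649601, y = 276240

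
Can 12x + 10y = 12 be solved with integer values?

Step 1: Compute gcd(12, 10).
gcd(12, 10) = 2

Step 2: Check divisibility.
Does 2 divide 12? 12 = 2 x 6, so yes.

By the theorem on linear Diophantine equations, 12x + 10y = 12 has integer solutions if and only if gcd(12, 10) divides 12. Since 2 | 12, solutions exist.

Yes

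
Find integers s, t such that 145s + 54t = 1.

Step 1: Check solvability.
gcd(145, 54) = 1
Since 1 divides 1, solutions exist.

Step 2: Apply extended Euclidean algorithm to find gcd.
We find integers such that 145*x0 + 54*y0 = 1

Step 3: Scale the particular solution.
Multiply by 1/1 = 1:
s = 19, t = -51

Step 4: Verify.
145*(19) + 54*(-51) = 1 = 1 ✓

s = 19, t = -51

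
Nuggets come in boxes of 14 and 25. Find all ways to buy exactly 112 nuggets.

We need non-negative integers (x, y) with 14x + 25y = 112.
For each x in 0..8, check if 112 - 14x is a non-negative multiple of 25.
x = 8: 25y = 0, y = 0 ✓

(8 boxes of 14, 0 boxes of 25)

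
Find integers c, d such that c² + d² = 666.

We need to find integers c, d > 0 such that c² + d² = 666.
Trying c = 15: d² = 666 - 15² = 666 - 225 = 441
d = 21
Check: 15² + 21² = 225 + 441 = 666 ✓

666 = 15² + 21²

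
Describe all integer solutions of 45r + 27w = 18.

Step 1: Compute gcd(45, 27) = 9.
Since 9 divides 18, solutions exist.

Step 2: Find a particular solution using extended Euclidean algorithm.
We get r₀ = -2, w₀ = 4.
Check: 45*-2 + 27*4 = 18 = 18 ✓

Step 3: Write the general solution.
r = -2 + (27/9)t = -2 + 3t
w = 4 - (45/9)t = 4 - 5t
for any integer t.

r = -2 + 3t, w = 4 - 5t for integer t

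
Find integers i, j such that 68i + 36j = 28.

Step 1: Check solvability.
gcd(68, 36) = 4
Since 4 divides 28, solutions exist.

Step 2: Apply extended Euclidean algorithm to find gcd.
We find integers such that 68*x0 + 36*y0 = 4

Step 3: Scale the particular solution.
Multiply by 28/4 = 7:
i = -7, j = 14

Step 4: Verify.
68*(-7) + 36*(14) = 28 = 28 ✓

i = -7, j = 14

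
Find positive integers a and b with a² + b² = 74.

We need to find integers a, b > 0 such that a² + b² = 74.
Trying a = 5: b² = 74 - 5² = 74 - 25 = 49
b = 7
Check: 5² + 7² = 25 + 49 = 74 ✓

74 = 5² + 7²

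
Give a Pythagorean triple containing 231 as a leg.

We need the other leg and hypotenuse such that 231² + x² = c².
Take x = 160, c = 281: 231² + 160² = 53361 + 25600 = 78961 = 281² ✓
Triple: (231, 160, 281)

(231, 160, 281)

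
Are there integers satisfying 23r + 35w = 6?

Step 1: Compute gcd(23, 35).
gcd(23, 35) = 1

Step 2: Check divisibility.
Does 1 divide 6? 6 = 1 x 6, so yes.

By the theorem on linear Diophantine equations, 23r + 35w = 6 has integer solutions if and only if gcd(23, 35) divides 6. Since 1 | 6, solutions exist.

Yes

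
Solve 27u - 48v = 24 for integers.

Step 1: Check solvability.
gcd(27, 48) = 3
Since 3 divides 24, solutions exist.

Step 2: Apply extended Euclidean algorithm to find gcd.
We find integers such that 27*x0 + 48*y0 = 3

Step 3: Scale the particular solution.
Multiply by 24/3 = 8:
u = -56, v = -32

Step 4: Verify.
27*(-56) - 48*(-32) = 24 = 24 ✓

u = -56, v = -32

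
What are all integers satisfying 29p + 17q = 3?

Step 1: Compute gcd(29, 17) = 1.
Since 1 divides 3, solutions exist.

Step 2: Find a particular solution using extended Euclidean algorithm.
We get p₀ = -21, q₀ = 36.
Check: 29*-21 + 17*36 = 3 = 3 ✓

Step 3: Write the general solution.
p = -21 + (17/1)t = -21 + 17t
q = 36 - (29/1)t = 36 - 29t
for any integer t.

p = -21 + 17t, q = 36 - 29t for integer t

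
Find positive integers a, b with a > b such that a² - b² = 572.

Factor: a² - b² = (a+b)(a-b) = 572.
We need two factors of 572 with the same parity.
Use a+b = 286 and a-b = 2 (product 286·2 = 572).
Adding: 2a = 288, so a = 144.
Subtracting: 2b = 284, so b = 142.
Check: 144² - 142² = 20736 - 20164 = 572 ✓

a = 144, b = 142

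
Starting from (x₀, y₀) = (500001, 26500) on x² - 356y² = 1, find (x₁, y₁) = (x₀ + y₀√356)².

Solutions to x² - Dy² = 1 are generated by powers of (x₀ + y₀√D).
The next solution satisfies x₁ + y₁√356 = (x₀ + y₀√356)², giving:
x₁ = x₀² + 356y₀² = 500001² + 356·26500² = 250001000001 + 250001000000 = 500002000001
y₁ = 2x₀y₀ = 2·500001·26500 = 26500053000

Verify: 500002000001² - 356·26500053000² = 250002000005000004000001 - 250002000005000004000000 = 1 ✓

x = 500002000001, y = 26500053000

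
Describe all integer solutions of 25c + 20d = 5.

Step 1: Compute gcd(25, 20) = 5.
Since 5 divides 5, solutions exist.

Step 2: Find a particular solution using extended Euclidean algorithm.
We get c₀ = 1, d₀ = -1.
Check: 25*1 + 20*-1 = 5 = 5 ✓

Step 3: Write the general solution.
c = 1 + (20/5)t = 1 + 4t
d = -1 - (25/5)t = -1 - 5t
for any integer t.

c = 1 + 4t, d = -1 - 5t for integer t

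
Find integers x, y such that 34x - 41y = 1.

Step 1: Check solvability.
gcd(34, 41) = 1
Since 1 divides 1, solutions exist.

Step 2: Apply extended Euclidean algorithm to find gcd.
We find integers such that 34*x0 + 41*y0 = 1

Step 3: Scale the particular solution.
Multiply by 1/1 = 1:
x = -6, y = -5

Step 4: Verify.
34*(-6) - 41*(-5) = 1 = 1 ✓

x = -6, y = -5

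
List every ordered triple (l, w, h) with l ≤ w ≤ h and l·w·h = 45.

Iterate l from 1 to ⌊45^(1/3)⌋. For each l dividing 45, iterate w ≥ l with w dividing 45/l, and set h = 45/(l·w).
Triples found (4): (1×1×45), (1×3×15), (1×5×9), (3×3×5)

(1×1×45), (1×3×15), (1×5×9), (3×3×5)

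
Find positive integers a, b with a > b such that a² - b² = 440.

Factor: a² - b² = (a+b)(a-b) = 440.
We need two factors of 440 with the same parity.
Use a+b = 220 and a-b = 2 (product 220·2 = 440).
Adding: 2a = 222, so a = 111.
Subtracting: 2b = 218, so b = 109.
Check: 111² - 109² = 12321 - 11881 = 440 ✓

a = 111, b = 109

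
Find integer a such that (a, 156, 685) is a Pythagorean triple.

a² = c² - b² = 685² - 156² = 469225 - 24336 = 444889
a = sqrt(444889) = 667

667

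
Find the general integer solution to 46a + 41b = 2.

Step 1: Compute gcd(46, 41) = 1.
Since 1 divides 2, solutions exist.

Step 2: Find a particular solution using extended Euclidean algorithm.
We get a₀ = -16, b₀ = 18.
Check: 46*-16 + 41*18 = 2 = 2 ✓

Step 3: Write the general solution.
a = -16 + (41/1)t = -16 + 41t
b = 18 - (46/1)t = 18 - 46t
for any integer t.

a = -16 + 41t, b = 18 - 46t for integer t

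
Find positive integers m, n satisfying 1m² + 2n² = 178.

Try small values of m and check whether (178 - 1m²)/2 is a perfect square.
m = 4: 1·4² = 16, so 2n² = 178 - 16 = 162, giving n² = 81, n = 9.
Check: 1·4² + 2·9² = 16 + 162 = 178 ✓

m = 4, n = 9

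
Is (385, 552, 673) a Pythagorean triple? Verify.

Compute a² + b² = 385² + 552² = 148225 + 304704 = 452929
Compute c² = 673² = 452929
Since 452929 = 452929, confirmed.

Yes, it is a Pythagorean triple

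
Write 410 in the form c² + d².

We need to find integers c, d > 0 such that c² + d² = 410.
Trying c = 7: d² = 410 - 7² = 410 - 49 = 361
d = 19
Check: 7² + 19² = 49 + 361 = 410 ✓

410 = 7² + 19²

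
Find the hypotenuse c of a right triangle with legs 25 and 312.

c² = a² + b² = 25² + 312² = 625 + 97344 = 97969
c = 313

313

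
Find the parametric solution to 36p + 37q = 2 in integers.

Step 1: Compute gcd(36, 37) = 1.
Since 1 divides 2, solutions exist.

Step 2: Find a particular solution using extended Euclidean algorithm.
We get p₀ = -2, q₀ = 2.
Check: 36*-2 + 37*2 = 2 = 2 ✓

Step 3: Write the general solution.
p = -2 + (37/1)t = -2 + 37t
q = 2 - (36/1)t = 2 - 36t
for any integer t.

p = -2 + 37t, q = 2 - 36t for integer t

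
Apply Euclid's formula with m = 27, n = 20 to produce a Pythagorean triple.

a = m² - n² = 27² - 20² = 729 - 400 = 329
b = 2mn = 2·27·20 = 1080
c = m² + n² = 729 + 400 = 1129
Verify: 329² + 1080² = 108241 + 1166400 = 1274641 = 1129² ✓

(329, 1080, 1129)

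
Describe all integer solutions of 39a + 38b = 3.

Step 1: Compute gcd(39, 38) = 1.
Since 1 divides 3, solutions exist.

Step 2: Find a particular solution using extended Euclidean algorithm.
We get a₀ = 3, b₀ = -3.
Check: 39*3 + 38*-3 = 3 = 3 ✓

Step 3: Write the general solution.
a = 3 + (38/1)t = 3 + 38t
b = -3 - (39/1)t = -3 - 39t
for any integer t.

a = 3 + 38t, b = -3 - 39t for integer t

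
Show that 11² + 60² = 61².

Compute a² + b² = 11² + 60² = 121 + 3600 = 3721
Compute c² = 61² = 3721
Since 3721 = 3721, confirmed.

Yes, it is a Pythagorean triple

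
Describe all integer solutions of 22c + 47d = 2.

Step 1: Compute gcd(22, 47) = 1.
Since 1 divides 2, solutions exist.

Step 2: Find a particular solution using extended Euclidean algorithm.
We get c₀ = 30, d₀ = -14.
Check: 22*30 + 47*-14 = 2 = 2 ✓

Step 3: Write the general solution.
c = 30 + (47/1)t = 30 + 47t
d = -14 - (22/1)t = -14 - 22t
for any integer t.

c = 30 + 47t, d = -14 - 22t for integer t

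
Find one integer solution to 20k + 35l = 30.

Step 1: Check solvability.
gcd(20, 35) = 5
Since 5 divides 30, solutions exist.

Step 2: Apply extended Euclidean algorithm to find gcd.
We find integers such that 20*x0 + 35*y0 = 5

Step 3: Scale the particular solution.
Multiply by 30/5 = 6:
k = 12, l = -6

Step 4: Verify.
20*(12) + 35*(-6) = 30 = 30 ✓

k = 12, l = -6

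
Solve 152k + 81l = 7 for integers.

Step 1: Check solvability.
gcd(152, 81) = 1
Since 1 divides 7, solutions exist.

Step 2: Apply extended Euclidean algorithm to find gcd.
We find integers such that 152*x0 + 81*y0 = 1

Step 3: Scale the particular solution.
Multiply by 7/1 = 7:
k = 56, l = -105

Step 4: Verify.
152*(56) + 81*(-105) = 7 = 7 ✓

k = 56, l = -105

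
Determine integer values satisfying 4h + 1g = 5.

Step 1: Check solvability.
gcd(4, 1) = 1
Since 1 divides 5, solutions exist.

Step 2: Apply extended Euclidean algorithm to find gcd.
We find integers such that 4*x0 + 1*y0 = 1

Step 3: Scale the particular solution.
Multiply by 5/1 = 5:
h = 0, g = 5

Step 4: Verify.
4*(0) + 1*(5) = 5 = 5 ✓

h = 0, g = 5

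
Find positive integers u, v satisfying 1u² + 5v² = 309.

Try small values of u and check whether (309 - 1u²)/5 is a perfect square.
u = 8: 1·8² = 64, so 5v² = 309 - 64 = 245, giving v² = 49, v = 7.
Check: 1·8² + 5·7² = 64 + 245 = 309 ✓

u = 8, v = 7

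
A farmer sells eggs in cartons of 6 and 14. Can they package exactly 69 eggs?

We need non-negative a, b with 6a + 14b = 69.
gcd(6, 14) = 2, and 2 does not divide 69.
No integer solutions exist.

No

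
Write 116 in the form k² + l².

We need to find integers k, l > 0 such that k² + l² = 116.
Trying k = 4: l² = 116 - 4² = 116 - 16 = 100
l = 10
Check: 4² + 10² = 16 + 100 = 116 ✓

116 = 4² + 10²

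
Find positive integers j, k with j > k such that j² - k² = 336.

Factor: j² - k² = (j+k)(j-k) = 336.
We need two factors of 336 with the same parity.
Use j+k = 168 and j-k = 2 (product 168·2 = 336).
Adding: 2j = 170, so j = 85.
Subtracting: 2k = 166, so k = 83.
Check: 85² - 83² = 7225 - 6889 = 336 ✓

j = 85, k = 83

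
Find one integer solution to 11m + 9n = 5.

Step 1: Check solvability.
gcd(11, 9) = 1
Since 1 divides 5, solutions exist.

Step 2: Apply extended Euclidean algorithm to find gcd.
We find integers such that 11*x0 + 9*y0 = 1

Step 3: Scale the particular solution.
Multiply by 5/1 = 5:
m = -20, n = 25

Step 4: Verify.
11*(-20) + 9*(25) = 5 = 5 ✓

m = -20, n = 25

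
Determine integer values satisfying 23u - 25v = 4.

Step 1: Check solvability.
gcd(23, 25) = 1
Since 1 divides 4, solutions exist.

Step 2: Apply extended Euclidean algorithm to find gcd.
We find integers such that 23*x0 + 25*y0 = 1

Step 3: Scale the particular solution.
Multiply by 4/1 = 4:
u = 48, v = 44

Step 4: Verify.
23*(48) - 25*(44) = 4 = 4 ✓

u = 48, v = 44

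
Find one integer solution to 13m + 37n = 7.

Step 1: Check solvability.
gcd(13, 37) = 1
Since 1 divides 7, solutions exist.

Step 2: Apply extended Euclidean algorithm to find gcd.
We find integers such that 13*x0 + 37*y0 = 1

Step 3: Scale the particular solution.
Multiply by 7/1 = 7:
m = -119, n = 42

Step 4: Verify.
13*(-119) + 37*(42) = 7 = 7 ✓

m = -119, n = 42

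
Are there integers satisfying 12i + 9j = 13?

Step 1: Compute gcd(12, 9).
gcd(12, 9) = 3

Step 2: Check divisibility.
Does 3 divide 13? 13 = 3 x 4 + 1, so no.

By the theorem on linear Diophantine equations, 12i + 9j = 13 has integer solutions if and only if gcd(12, 9) divides 13. Since 3 does not divide 13, no solutions exist.

No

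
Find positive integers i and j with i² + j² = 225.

We need to find integers i, j > 0 such that i² + j² = 225.
Trying i = 9: j² = 225 - 9² = 225 - 81 = 144
j = 12
Check: 9² + 12² = 81 + 144 = 225 ✓

225 = 9² + 12²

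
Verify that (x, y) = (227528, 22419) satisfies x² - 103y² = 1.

Compute x² = 227528² = 51768990784
Compute 103y² = 103·22419² = 103·502611561 = 51768990783
x² - 103y² = 51768990784 - 51768990783 = 1
Since this equals 1, (227528, 22419) is a solution.

Yes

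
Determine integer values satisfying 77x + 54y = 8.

Step 1: Check solvability.
gcd(77, 54) = 1
Since 1 divides 8, solutions exist.

Step 2: Apply extended Euclidean algorithm to find gcd.
We find integers such that 77*x0 + 54*y0 = 1

Step 3: Scale the particular solution.
Multiply by 8/1 = 8:
x = -56, y = 80

Step 4: Verify.
77*(-56) + 54*(80) = 8 = 8 ✓

x = -56, y = 80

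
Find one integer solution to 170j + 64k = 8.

Step 1: Check solvability.
gcd(170, 64) = 2
Since 2 divides 8, solutions exist.

Step 2: Apply extended Euclidean algorithm to find gcd.
We find integers such that 170*x0 + 64*y0 = 2

Step 3: Scale the particular solution.
Multiply by 8/2 = 4:
j = -12, k = 32

Step 4: Verify.
170*(-12) + 64*(32) = 8 = 8 ✓

j = -12, k = 32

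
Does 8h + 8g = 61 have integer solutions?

Step 1: Compute gcd(8, 8).
gcd(8, 8) = 8

Step 2: Check divisibility.
Does 8 divide 61? 61 = 8 x 7 + 5, so no.

By the theorem on linear Diophantine equations, 8h + 8g = 61 has integer solutions if and only if gcd(8, 8) divides 61. Since 8 does not divide 61, no solutions exist.

No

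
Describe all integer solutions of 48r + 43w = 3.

Step 1: Compute gcd(48, 43) = 1.
Since 1 divides 3, solutions exist.

Step 2: Find a particular solution using extended Euclidean algorithm.
We get r₀ = -51, w₀ = 57.
Check: 48*-51 + 43*57 = 3 = 3 ✓

Step 3: Write the general solution.
r = -51 + (43/1)t = -51 + 43t
w = 57 - (48/1)t = 57 - 48t
for any integer t.

r = -51 + 43t, w = 57 - 48t for integer t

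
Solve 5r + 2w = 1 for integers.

Step 1: Check solvability.
gcd(5, 2) = 1
Since 1 divides 1, solutions exist.

Step 2: Apply extended Euclidean algorithm to find gcd.
We find integers such that 5*x0 + 2*y0 = 1

Step 3: Scale the particular solution.
Multiply by 1/1 = 1:
r = 1, w = -2

Step 4: Verify.
5*(1) + 2*(-2) = 1 = 1 ✓

r = 1, w = -2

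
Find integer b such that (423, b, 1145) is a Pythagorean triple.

b² = c² - a² = 1145² - 423² = 1311025 - 178929 = 1132096
b = sqrt(1132096) = 1064

1064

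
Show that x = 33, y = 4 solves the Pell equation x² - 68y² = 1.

Compute x² = 33² = 1089
Compute 68y² = 68·4² = 68·16 = 1088
x² - 68y² = 1089 - 1088 = 1
Since this equals 1, (33, 4) is a solution.

Yes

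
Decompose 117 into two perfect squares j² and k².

We need to find integers j, k > 0 such that j² + k² = 117.
Trying j = 6: k² = 117 - 6² = 117 - 36 = 81
k = 9
Check: 6² + 9² = 36 + 81 = 117 ✓

117 = 6² + 9²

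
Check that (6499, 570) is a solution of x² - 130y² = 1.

Compute x² = 6499² = 42237001
Compute 130y² = 130·570² = 130·324900 = 42237000
x² - 130y² = 42237001 - 42237000 = 1
Since this equals 1, (6499, 570) is a solution.

Yes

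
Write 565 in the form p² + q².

We need to find integers p, q > 0 such that p² + q² = 565.
Trying p = 6: q² = 565 - 6² = 565 - 36 = 529
q = 23
Check: 6² + 23² = 36 + 529 = 565 ✓

565 = 6² + 23²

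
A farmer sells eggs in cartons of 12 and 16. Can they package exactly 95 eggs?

We need non-negative a, b with 12a + 16b = 95.
gcd(12, 16) = 4, and 4 does not divide 95.
No integer solutions exist.

No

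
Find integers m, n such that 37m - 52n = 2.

Step 1: Check solvability.
gcd(37, 52) = 1
Since 1 divides 2, solutions exist.

Step 2: Apply extended Euclidean algorithm to find gcd.
We find integers such that 37*x0 + 52*y0 = 1

Step 3: Scale the particular solution.
Multiply by 2/1 = 2:
m = -14, n = -10

Step 4: Verify.
37*(-14) - 52*(-10) = 2 = 2 ✓

m = -14, n = -10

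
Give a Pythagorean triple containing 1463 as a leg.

We need the other leg and hypotenuse such that 1463² + x² = c².
Take x = 840, c = 1687: 1463² + 840² = 2140369 + 705600 = 2845969 = 1687² ✓
Triple: (1463, 840, 1687)

(1463, 840, 1687)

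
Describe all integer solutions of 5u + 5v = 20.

Step 1: Compute gcd(5, 5) = 5.
Since 5 divides 20, solutions exist.

Step 2: Find a particular solution using extended Euclidean algorithm.
We get u₀ = 0, v₀ = 4.
Check: 5*0 + 5*4 = 20 = 20 ✓

Step 3: Write the general solution.
u = 0 + (5/5)t = 0 + 1t
v = 4 - (5/5)t = 4 - 1t
for any integer t.

u = 0 + 1t, v = 4 - 1t for integer t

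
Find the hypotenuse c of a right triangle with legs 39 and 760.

c² = a² + b² = 39² + 760² = 1521 + 577600 = 579121
c = 761

761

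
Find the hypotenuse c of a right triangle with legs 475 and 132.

c² = a² + b² = 475² + 132² = 225625 + 17424 = 243049
c = 493

493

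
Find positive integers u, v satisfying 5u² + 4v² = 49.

Try small values of u and check whether (49 - 5u²)/4 is a perfect square.
u = 3: 5·3² = 45, so 4v² = 49 - 45 = 4, giving v² = 1, v = 1.
Check: 5·3² + 4·1² = 45 + 4 = 49 ✓

u = 3, v = 1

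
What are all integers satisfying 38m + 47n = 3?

Step 1: Compute gcd(38, 47) = 1.
Since 1 divides 3, solutions exist.

Step 2: Find a particular solution using extended Euclidean algorithm.
We get m₀ = -63, n₀ = 51.
Check: 38*-63 + 47*51 = 3 = 3 ✓

Step 3: Write the general solution.
m = -63 + (47/1)t = -63 + 47t
n = 51 - (38/1)t = 51 - 38t
for any integer t.

m = -63 + 47t, n = 51 - 38t for integer t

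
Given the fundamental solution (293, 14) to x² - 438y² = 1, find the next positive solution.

Solutions to x² - Dy² = 1 are generated by powers of (x₀ + y₀√D).
The next solution satisfies x₁ + y₁√438 = (x₀ + y₀√438)², giving:
x₁ = x₀² + 438y₀² = 293² + 438·14² = 85849 + 85848 = 171697
y₁ = 2x₀y₀ = 2·293·14 = 8204

Verify: 171697² - 438·8204² = 29479859809 - 29479859808 = 1 ✓

x = 171697, y = 8204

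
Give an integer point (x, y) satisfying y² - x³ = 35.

Try small integer x values and check whether x³ + 35 is a perfect square.
x = 1: x³ + 35 = 1³ + 35 = 1 + 35 = 36
Is 36 a perfect square? 6² = 36 ✓
So (x, y) = (1, 6) is a solution.

x = 1, y = 6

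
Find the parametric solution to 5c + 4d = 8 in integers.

Step 1: Compute gcd(5, 4) = 1.
Since 1 divides 8, solutions exist.

Step 2: Find a particular solution using extended Euclidean algorithm.
We get c₀ = 8, d₀ = -8.
Check: 5*8 + 4*-8 = 8 = 8 ✓

Step 3: Write the general solution.
c = 8 + (4/1)t = 8 + 4t
d = -8 - (5/1)t = -8 - 5t
for any integer t.

c = 8 + 4t, d = -8 - 5t for integer t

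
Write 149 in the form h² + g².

We need to find integers h, g > 0 such that h² + g² = 149.
Trying h = 7: g² = 149 - 7² = 149 - 49 = 100
g = 10
Check: 7² + 10² = 49 + 100 = 149 ✓

149 = 7² + 10²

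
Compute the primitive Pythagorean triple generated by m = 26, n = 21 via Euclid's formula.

a = m² - n² = 26² - 21² = 676 - 441 = 235
b = 2mn = 2·26·21 = 1092
c = m² + n² = 676 + 441 = 1117
Verify: 235² + 1092² = 55225 + 1192464 = 1247689 = 1117² ✓

(235, 1092, 1117)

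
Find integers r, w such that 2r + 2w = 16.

Step 1: Check solvability.
gcd(2, 2) = 2
Since 2 divides 16, solutions exist.

Step 2: Apply extended Euclidean algorithm to find gcd.
We find integers such that 2*x0 + 2*y0 = 2

Step 3: Scale the particular solution.
Multiply by 16/2 = 8:
r = 0, w = 8

Step 4: Verify.
2*(0) + 2*(8) = 16 = 16 ✓

r = 0, w = 8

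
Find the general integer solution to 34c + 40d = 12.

Step 1: Compute gcd(34, 40) = 2.
Since 2 divides 12, solutions exist.

Step 2: Find a particular solution using extended Euclidean algorithm.
We get c₀ = -42, d₀ = 36.
Check: 34*-42 + 40*36 = 12 = 12 ✓

Step 3: Write the general solution.
c = -42 + (40/2)t = -42 + 20t
d = 36 - (34/2)t = 36 - 17t
for any integer t.

c = -42 + 20t, d = 36 - 17t for integer t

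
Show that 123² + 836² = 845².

Compute a² + b²:
123² + 836² = 15129 + 698896 = 714025
Compute c²:
845² = 714025
Since 714025 = 714025, it is a Pythagorean triple.

Yes, it is a Pythagorean triple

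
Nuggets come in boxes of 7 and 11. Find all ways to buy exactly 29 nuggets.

We need non-negative integers (x, y) with 7x + 11y = 29.
For each x in 0..4, check if 29 - 7x is a non-negative multiple of 11.
x = 1: 11y = 22, y = 2 ✓

(1 boxes of 7, 2 boxes of 11)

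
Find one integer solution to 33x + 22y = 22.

Step 1: Check solvability.
gcd(33, 22) = 11
Since 11 divides 22, solutions exist.

Step 2: Apply extended Euclidean algorithm to find gcd.
We find integers such that 33*x0 + 22*y0 = 11

Step 3: Scale the particular solution.
Multiply by 22/11 = 2:
x = 2, y = -2

Step 4: Verify.
33*(2) + 22*(-2) = 22 = 22 ✓

x = 2, y = -2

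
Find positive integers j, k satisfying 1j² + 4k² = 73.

Try small values of j and check whether (73 - 1j²)/4 is a perfect square.
j = 3: 1·3² = 9, so 4k² = 73 - 9 = 64, giving k² = 16, k = 4.
Check: 1·3² + 4·4² = 9 + 64 = 73 ✓

j = 3, k = 4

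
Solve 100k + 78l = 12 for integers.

Step 1: Check solvability.
gcd(100, 78) = 2
Since 2 divides 12, solutions exist.

Step 2: Apply extended Euclidean algorithm to find gcd.
We find integers such that 100*x0 + 78*y0 = 2

Step 3: Scale the particular solution.
Multiply by 12/2 = 6:
k = -42, l = 54

Step 4: Verify.
100*(-42) + 78*(54) = 12 = 12 ✓

k = -42, l = 54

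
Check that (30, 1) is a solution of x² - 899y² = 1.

Compute x² = 30² = 900
Compute 899y² = 899·1² = 899·1 = 899
x² - 899y² = 900 - 899 = 1
Since this equals 1, (30, 1) is a solution.

Yes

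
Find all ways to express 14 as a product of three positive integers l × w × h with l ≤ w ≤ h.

Iterate l from 1 to ⌊14^(1/3)⌋. For each l dividing 14, iterate w ≥ l with w dividing 14/l, and set h = 14/(l·w).
Triples found (2): (1×1×14), (1×2×7)

(1×1×14), (1×2×7)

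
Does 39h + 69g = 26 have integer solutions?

Step 1: Compute gcd(39, 69).
gcd(39, 69) = 3

Step 2: Check divisibility.
Does 3 divide 26? 26 = 3 x 8 + 2, so no.

By the theorem on linear Diophantine equations, 39h + 69g = 26 has integer solutions if and only if gcd(39, 69) divides 26. Since 3 does not divide 26, no solutions exist.

No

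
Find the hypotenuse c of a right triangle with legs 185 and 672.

c² = a² + b² = 185² + 672² = 34225 + 451584 = 485809
c = 697

697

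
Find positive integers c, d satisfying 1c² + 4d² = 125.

Try small values of c and check whether (125 - 1c²)/4 is a perfect square.
c = 5: 1·5² = 25, so 4d² = 125 - 25 = 100, giving d² = 25, d = 5.
Check: 1·5² + 4·5² = 25 + 100 = 125 ✓

c = 5, d = 5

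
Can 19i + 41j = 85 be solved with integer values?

Step 1: Compute gcd(19, 41).
gcd(19, 41) = 1

Step 2: Check divisibility.
Does 1 divide 85? 85 = 1 x 85, so yes.

By the theorem on linear Diophantine equations, 19i + 41j = 85 has integer solutions if and only if gcd(19, 41) divides 85. Since 1 | 85, solutions exist.

Yes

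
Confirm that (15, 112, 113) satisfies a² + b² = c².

Compute a² + b² = 15² + 112² = 225 + 12544 = 12769
Compute c² = 113² = 12769
Since 12769 = 12769, confirmed.

Yes, it is a Pythagorean triple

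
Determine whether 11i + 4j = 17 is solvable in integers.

Step 1: Compute gcd(11, 4).
gcd(11, 4) = 1

Step 2: Check divisibility.
Does 1 divide 17? 17 = 1 x 17, so yes.

By the theorem on linear Diophantine equations, 11i + 4j = 17 has integer solutions if and only if gcd(11, 4) divides 17. Since 1 | 17, solutions exist.

Yes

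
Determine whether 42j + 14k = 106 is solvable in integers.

Step 1: Compute gcd(42, 14).
gcd(42, 14) = 14

Step 2: Check divisibility.
Does 14 divide 106? 106 = 14 x 7 + 8, so no.

By the theorem on linear Diophantine equations, 42j + 14k = 106 has integer solutions if and only if gcd(42, 14) divides 106. Since 14 does not divide 106, no solutions exist.

No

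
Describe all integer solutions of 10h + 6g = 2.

Step 1: Compute gcd(10, 6) = 2.
Since 2 divides 2, solutions exist.

Step 2: Find a particular solution using extended Euclidean algorithm.
We get h₀ = -1, g₀ = 2.
Check: 10*-1 + 6*2 = 2 = 2 ✓

Step 3: Write the general solution.
h = -1 + (6/2)t = -1 + 3t
g = 2 - (10/2)t = 2 - 5t
for any integer t.

h = -1 + 3t, g = 2 - 5t for integer t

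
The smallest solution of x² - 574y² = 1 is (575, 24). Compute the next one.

Solutions to x² - Dy² = 1 are generated by powers of (x₀ + y₀√D).
The next solution satisfies x₁ + y₁√574 = (x₀ + y₀√574)², giving:
x₁ = x₀² + 574y₀² = 575² + 574·24² = 330625 + 330624 = 661249
y₁ = 2x₀y₀ = 2·575·24 = 27600

Verify: 661249² - 574·27600² = 437250240001 - 437250240000 = 1 ✓

x = 661249, y = 27600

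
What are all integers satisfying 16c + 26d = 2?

Step 1: Compute gcd(16, 26) = 2.
Since 2 divides 2, solutions exist.

Step 2: Find a particular solution using extended Euclidean algorithm.
We get c₀ = 5, d₀ = -3.
Check: 16*5 + 26*-3 = 2 = 2 ✓

Step 3: Write the general solution.
c = 5 + (26/2)t = 5 + 13t
d = -3 - (16/2)t = -3 - 8t
for any integer t.

c = 5 + 13t, d = -3 - 8t for integer t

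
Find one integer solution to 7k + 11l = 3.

Step 1: Check solvability.
gcd(7, 11) = 1
Since 1 divides 3, solutions exist.

Step 2: Apply extended Euclidean algorithm to find gcd.
We find integers such that 7*x0 + 11*y0 = 1

Step 3: Scale the particular solution.
Multiply by 3/1 = 3:
k = -9, l = 6

Step 4: Verify.
7*(-9) + 11*(6) = 3 = 3 ✓

k = -9, l = 6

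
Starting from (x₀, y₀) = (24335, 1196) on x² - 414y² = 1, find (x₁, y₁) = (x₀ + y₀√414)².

Solutions to x² - Dy² = 1 are generated by powers of (x₀ + y₀√D).
The next solution satisfies x₁ + y₁√414 = (x₀ + y₀√414)², giving:
x₁ = x₀² + 414y₀² = 24335² + 414·1196² = 592192225 + 592192224 = 1184384449
y₁ = 2x₀y₀ = 2·24335·1196 = 58209320

Verify: 1184384449² - 414·58209320² = 1402766523033033601 - 1402766523033033600 = 1 ✓

x = 1184384449, y = 58209320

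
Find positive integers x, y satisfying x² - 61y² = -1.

We need x² = 61y² - 1. Try successive y:
y = 1: x² = 61·1² - 1 = 60, not a perfect square
y = 2: x² = 61·2² - 1 = 243, not a perfect square
y = 3: x² = 61·3² - 1 = 548, not a perfect square
...
y = 3805: x² = 61·3805² - 1 = 883159524 = 29718² ✓
Check: 29718² - 61·3805² = 883159524 - 883159525 = -1 ✓

x = 29718, y = 3805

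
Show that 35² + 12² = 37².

Compute a² + b² = 35² + 12² = 1225 + 144 = 1369
Compute c² = 37² = 1369
Since 1369 = 1369, confirmed.

Yes, it is a Pythagorean triple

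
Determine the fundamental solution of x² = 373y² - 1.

We need x² = 373y² - 1. Try successive y:
y = 1: x² = 373·1² - 1 = 372, not a perfect square
y = 2: x² = 373·2² - 1 = 1491, not a perfect square
y = 3: x² = 373·3² - 1 = 3356, not a perfect square
...
y = 265: x² = 373·265² - 1 = 26193924 = 5118² ✓
Check: 5118² - 373·265² = 26193924 - 26193925 = -1 ✓

x = 5118, y = 265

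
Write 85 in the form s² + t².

We need to find integers s, t > 0 such that s² + t² = 85.
Trying s = 2: t² = 85 - 2² = 85 - 4 = 81
t = 9
Check: 2² + 9² = 4 + 81 = 85 ✓

85 = 2² + 9²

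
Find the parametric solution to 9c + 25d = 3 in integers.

Step 1: Compute gcd(9, 25) = 1.
Since 1 divides 3, solutions exist.

Step 2: Find a particular solution using extended Euclidean algorithm.
We get c₀ = -33, d₀ = 12.
Check: 9*-33 + 25*12 = 3 = 3 ✓

Step 3: Write the general solution.
c = -33 + (25/1)t = -33 + 25t
d = 12 - (9/1)t = 12 - 9t
for any integer t.

c = -33 + 25t, d = 12 - 9t for integer t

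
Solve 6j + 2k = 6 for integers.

Step 1: Check solvability.
gcd(6, 2) = 2
Since 2 divides 6, solutions exist.

Step 2: Apply extended Euclidean algorithm to find gcd.
We find integers such that 6*x0 + 2*y0 = 2

Step 3: Scale the particular solution.
Multiply by 6/2 = 3:
j = 0, k = 3

Step 4: Verify.
6*(0) + 2*(3) = 6 = 6 ✓

j = 0, k = 3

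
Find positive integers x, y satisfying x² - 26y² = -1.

We need x² = 26y² - 1. Try successive y:
y = 1: x² = 26·1² - 1 = 25 = 5² ✓
Check: 5² - 26·1² = 25 - 26 = -1 ✓

x = 5, y = 1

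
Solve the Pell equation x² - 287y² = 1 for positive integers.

We seek the smallest positive integers (x, y) with x² - 287y² = 1, i.e., x² = 287y² + 1.
Try successive y values:
y = 1: x² = 287·1² + 1 = 288, not a perfect square
y = 2: x² = 287·2² + 1 = 1149, not a perfect square
y = 3: x² = 287·3² + 1 = 2584, not a perfect square
... continuing the search (or via continued fractions) ...
y = 17: x² = 287·17² + 1 = 82944, x = 288 ✓

Verify: 288² - 287·17² = 82944 - 82943 = 1 ✓

x = 288, y = 17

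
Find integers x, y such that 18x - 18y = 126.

Step 1: Check solvability.
gcd(18, 18) = 18
Since 18 divides 126, solutions exist.

Step 2: Apply extended Euclidean algorithm to find gcd.
We find integers such that 18*x0 + 18*y0 = 18

Step 3: Scale the particular solution.
Multiply by 126/18 = 7:
x = 0, y = -7

Step 4: Verify.
18*(0) - 18*(-7) = 126 = 126 ✓

x = 0, y = -7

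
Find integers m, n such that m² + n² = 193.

We need to find integers m, n > 0 such that m² + n² = 193.
Trying m = 7: n² = 193 - 7² = 193 - 49 = 144
n = 12
Check: 7² + 12² = 49 + 144 = 193 ✓

193 = 7² + 12²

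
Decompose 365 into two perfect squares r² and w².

We need to find integers r, w > 0 such that r² + w² = 365.
Trying r = 2: w² = 365 - 2² = 365 - 4 = 361
w = 19
Check: 2² + 19² = 4 + 361 = 365 ✓

365 = 2² + 19²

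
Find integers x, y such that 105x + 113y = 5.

Step 1: Check solvability.
gcd(105, 113) = 1
Since 1 divides 5, solutions exist.

Step 2: Apply extended Euclidean algorithm to find gcd.
We find integers such that 105*x0 + 113*y0 = 1

Step 3: Scale the particular solution.
Multiply by 5/1 = 5:
x = 70, y = -65

Step 4: Verify.
105*(70) + 113*(-65) = 5 = 5 ✓

x = 70, y = -65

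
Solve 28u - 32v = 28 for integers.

Step 1: Check solvability.
gcd(28, 32) = 4
Since 4 divides 28, solutions exist.

Step 2: Apply extended Euclidean algorithm to find gcd.
We find integers such that 28*x0 + 32*y0 = 4

Step 3: Scale the particular solution.
Multiply by 28/4 = 7:
u = -7, v = -7

Step 4: Verify.
28*(-7) - 32*(-7) = 28 = 28 ✓

u = -7, v = -7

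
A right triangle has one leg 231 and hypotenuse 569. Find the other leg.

b² = c² - a² = 323761 - 53361 = 270400
b = 520

520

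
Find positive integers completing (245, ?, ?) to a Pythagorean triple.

We need the other leg and hypotenuse such that 245² + x² = c².
Take x = 84, c = 259: 245² + 84² = 60025 + 7056 = 67081 = 259² ✓
Triple: (245, 84, 259)

(245, 84, 259)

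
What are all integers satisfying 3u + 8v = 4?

Step 1: Compute gcd(3, 8) = 1.
Since 1 divides 4, solutions exist.

Step 2: Find a particular solution using extended Euclidean algorithm.
We get u₀ = 12, v₀ = -4.
Check: 3*12 + 8*-4 = 4 = 4 ✓

Step 3: Write the general solution.
u = 12 + (8/1)t = 12 + 8t
v = -4 - (3/1)t = -4 - 3t
for any integer t.

u = 12 + 8t, v = -4 - 3t for integer t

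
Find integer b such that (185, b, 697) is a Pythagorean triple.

b² = c² - a² = 697² - 185² = 485809 - 34225 = 451584
b = sqrt(451584) = 672

672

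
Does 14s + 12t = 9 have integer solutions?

Step 1: Compute gcd(14, 12).
gcd(14, 12) = 2

Step 2: Check divisibility.
Does 2 divide 9? 9 = 2 x 4 + 1, so no.

By the theorem on linear Diophantine equations, 14s + 12t = 9 has integer solutions if and only if gcd(14, 12) divides 9. Since 2 does not divide 9, no solutions exist.

No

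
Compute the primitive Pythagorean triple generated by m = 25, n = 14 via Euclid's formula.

a = m² - n² = 25² - 14² = 625 - 196 = 429
b = 2mn = 2·25·14 = 700
c = m² + n² = 625 + 196 = 821
Verify: 429² + 700² = 184041 + 490000 = 674041 = 821² ✓

(429, 700, 821)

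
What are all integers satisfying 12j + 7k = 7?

Step 1: Compute gcd(12, 7) = 1.
Since 1 divides 7, solutions exist.

Step 2: Find a particular solution using extended Euclidean algorithm.
We get j₀ = 21, k₀ = -35.
Check: 12*21 + 7*-35 = 7 = 7 ✓

Step 3: Write the general solution.
j = 21 + (7/1)t = 21 + 7t
k = -35 - (12/1)t = -35 - 12t
for any integer t.

j = 21 + 7t, k = -35 - 12t for integer t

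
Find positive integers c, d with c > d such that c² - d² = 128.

Factor: c² - d² = (c+d)(c-d) = 128.
We need two factors of 128 with the same parity.
Use c+d = 64 and c-d = 2 (product 64·2 = 128).
Adding: 2c = 66, so c = 33.
Subtracting: 2d = 62, so d = 31.
Check: 33² - 31² = 1089 - 961 = 128 ✓

c = 33, d = 31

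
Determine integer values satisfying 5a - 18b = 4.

Step 1: Check solvability.
gcd(5, 18) = 1
Since 1 divides 4, solutions exist.

Step 2: Apply extended Euclidean algorithm to find gcd.
We find integers such that 5*x0 + 18*y0 = 1

Step 3: Scale the particular solution.
Multiply by 4/1 = 4:
a = -28, b = -8

Step 4: Verify.
5*(-28) - 18*(-8) = 4 = 4 ✓

a = -28, b = -8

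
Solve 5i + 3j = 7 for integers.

Step 1: Check solvability.
gcd(5, 3) = 1
Since 1 divides 7, solutions exist.

Step 2: Apply extended Euclidean algorithm to find gcd.
We find integers such that 5*x0 + 3*y0 = 1

Step 3: Scale the particular solution.
Multiply by 7/1 = 7:
i = -7, j = 14

Step 4: Verify.
5*(-7) + 3*(14) = 7 = 7 ✓

i = -7, j = 14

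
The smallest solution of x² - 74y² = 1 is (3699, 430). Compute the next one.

Solutions to x² - Dy² = 1 are generated by powers of (x₀ + y₀√D).
The next solution satisfies x₁ + y₁√74 = (x₀ + y₀√74)², giving:
x₁ = x₀² + 74y₀² = 3699² + 74·430² = 13682601 + 13682600 = 27365201
y₁ = 2x₀y₀ = 2·3699·430 = 3181140

Verify: 27365201² - 74·3181140² = 748854225770401 - 748854225770400 = 1 ✓

x = 27365201, y = 3181140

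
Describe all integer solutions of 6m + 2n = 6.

Step 1: Compute gcd(6, 2) = 2.
Since 2 divides 6, solutions exist.

Step 2: Find a particular solution using extended Euclidean algorithm.
We get m₀ = 0, n₀ = 3.
Check: 6*0 + 2*3 = 6 = 6 ✓

Step 3: Write the general solution.
m = 0 + (2/2)t = 0 + 1t
n = 3 - (6/2)t = 3 - 3t
for any integer t.

m = 0 + 1t, n = 3 - 3t for integer t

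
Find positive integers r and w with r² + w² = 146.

We need to find integers r, w > 0 such that r² + w² = 146.
Trying r = 5: w² = 146 - 5² = 146 - 25 = 121
w = 11
Check: 5² + 11² = 25 + 121 = 146 ✓

146 = 5² + 11²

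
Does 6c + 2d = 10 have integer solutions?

Step 1: Compute gcd(6, 2).
gcd(6, 2) = 2

Step 2: Check divisibility.
Does 2 divide 10? 10 = 2 x 5, so yes.

By the theorem on linear Diophantine equations, 6c + 2d = 10 has integer solutions if and only if gcd(6, 2) divides 10. Since 2 | 10, solutions exist.

Yes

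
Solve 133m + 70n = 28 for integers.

Step 1: Check solvability.
gcd(133, 70) = 7
Since 7 divides 28, solutions exist.

Step 2: Apply extended Euclidean algorithm to find gcd.
We find integers such that 133*x0 + 70*y0 = 7

Step 3: Scale the particular solution.
Multiply by 28/7 = 4:
m = -4, n = 8

Step 4: Verify.
133*(-4) + 70*(8) = 28 = 28 ✓

m = -4, n = 8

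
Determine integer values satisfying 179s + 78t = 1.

Step 1: Check solvability.
gcd(179, 78) = 1
Since 1 divides 1, solutions exist.

Step 2: Apply extended Euclidean algorithm to find gcd.
We find integers such that 179*x0 + 78*y0 = 1

Step 3: Scale the particular solution.
Multiply by 1/1 = 1:
s = 17, t = -39

Step 4: Verify.
179*(17) + 78*(-39) = 1 = 1 ✓

s = 17, t = -39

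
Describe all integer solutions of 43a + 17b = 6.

Step 1: Compute gcd(43, 17) = 1.
Since 1 divides 6, solutions exist.

Step 2: Find a particular solution using extended Euclidean algorithm.
We get a₀ = 12, b₀ = -30.
Check: 43*12 + 17*-30 = 6 = 6 ✓

Step 3: Write the general solution.
a = 12 + (17/1)t = 12 + 17t
b = -30 - (43/1)t = -30 - 43t
for any integer t.

a = 12 + 17t, b = -30 - 43t for integer t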